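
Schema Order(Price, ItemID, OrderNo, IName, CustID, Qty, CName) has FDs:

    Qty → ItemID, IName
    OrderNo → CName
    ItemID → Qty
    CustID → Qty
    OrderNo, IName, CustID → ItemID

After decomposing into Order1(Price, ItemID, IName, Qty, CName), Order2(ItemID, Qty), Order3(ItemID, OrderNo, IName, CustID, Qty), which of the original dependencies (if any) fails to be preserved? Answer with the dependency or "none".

Check OrderNo → CName: no single fragment contains all of {OrderNo, CName}, and the restricted closure of {OrderNo} across the fragments never reaches {CName}.
Qty → ItemID, IName is preserved.
ItemID → Qty is preserved.
CustID → Qty is preserved.
OrderNo, IName, CustID → ItemID is preserved.

OrderNo → CName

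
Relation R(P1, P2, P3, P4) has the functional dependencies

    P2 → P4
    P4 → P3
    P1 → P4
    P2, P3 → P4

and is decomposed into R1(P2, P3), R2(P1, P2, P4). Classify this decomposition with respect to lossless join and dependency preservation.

Lossless test: (P2)⁺ = {P2, P3, P4}, which contains all of one fragment — lossless.
Dependency preservation: the restricted closure of {P4} across the fragments never reaches {P3}, so P4 → P3 cannot be enforced without a join — not preserved.

lossless but not dependency-preserving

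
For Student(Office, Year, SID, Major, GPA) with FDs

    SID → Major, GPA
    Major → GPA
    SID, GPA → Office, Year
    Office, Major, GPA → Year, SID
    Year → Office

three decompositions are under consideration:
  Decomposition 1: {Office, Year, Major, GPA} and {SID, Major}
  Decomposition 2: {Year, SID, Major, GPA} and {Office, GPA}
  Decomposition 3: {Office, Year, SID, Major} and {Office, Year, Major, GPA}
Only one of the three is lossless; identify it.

Decomposition 1: common = {Major}, closure = {Major, GPA} → lossy.
Decomposition 2: common = {GPA}, closure = {GPA} → lossy.
Decomposition 3: common = {Office, Year, Major}, closure = {Office, Year, SID, Major, GPA} → lossless.

Decomposition 3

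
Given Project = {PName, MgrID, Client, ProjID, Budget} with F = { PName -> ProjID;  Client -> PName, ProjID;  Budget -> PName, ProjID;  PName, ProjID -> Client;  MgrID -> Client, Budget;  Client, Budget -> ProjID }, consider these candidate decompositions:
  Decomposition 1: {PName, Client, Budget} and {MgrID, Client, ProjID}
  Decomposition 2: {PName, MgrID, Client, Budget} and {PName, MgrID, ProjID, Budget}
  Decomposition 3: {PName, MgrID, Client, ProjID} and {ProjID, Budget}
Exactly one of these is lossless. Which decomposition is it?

Decomposition 1: common = {Client}, closure = {PName, Client, ProjID} → lossy.
Decomposition 2: common = {PName, MgrID, Budget}, closure = {PName, MgrID, Client, ProjID, Budget} → lossless.
Decomposition 3: common = {ProjID}, closure = {ProjID} → lossy.

Decomposition 2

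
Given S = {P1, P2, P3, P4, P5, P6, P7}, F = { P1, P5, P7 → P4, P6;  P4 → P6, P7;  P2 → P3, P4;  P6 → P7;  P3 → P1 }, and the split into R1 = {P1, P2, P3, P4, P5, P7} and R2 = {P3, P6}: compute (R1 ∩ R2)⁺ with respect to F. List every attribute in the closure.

R1 ∩ R2 = {P3}.
P3 → P1 applies, adding P1
Closure: {P1, P3}.

P1, P3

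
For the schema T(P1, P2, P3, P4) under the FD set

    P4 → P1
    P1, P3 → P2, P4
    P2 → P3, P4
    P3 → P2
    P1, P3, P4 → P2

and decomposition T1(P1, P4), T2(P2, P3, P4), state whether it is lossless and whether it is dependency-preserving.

Lossless test: (P4)⁺ = {P1, P4}, which contains all of one fragment — lossless.
Dependency preservation: P1, P3 → P2, P4; P1, P3, P4 → P2 are not contained in any single fragment, but the restricted closure of each left-hand side across the fragments still reaches the right-hand side; the remaining FDs each lie inside some fragment. All dependencies are preserved.

lossless and dependency-preserving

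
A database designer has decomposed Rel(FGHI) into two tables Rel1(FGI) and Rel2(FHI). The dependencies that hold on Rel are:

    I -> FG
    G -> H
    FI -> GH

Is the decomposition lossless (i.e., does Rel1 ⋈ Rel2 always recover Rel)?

Common attributes: Rel1 ∩ Rel2 = {FI}.
Closure of {FI}: I → FG applies, adding G; G → H applies, adding H. So (FI)⁺ = {FGHI}.
This closure contains every attribute of Rel1, so Rel1 ∩ Rel2 → Rel1. The join is lossless.

Yes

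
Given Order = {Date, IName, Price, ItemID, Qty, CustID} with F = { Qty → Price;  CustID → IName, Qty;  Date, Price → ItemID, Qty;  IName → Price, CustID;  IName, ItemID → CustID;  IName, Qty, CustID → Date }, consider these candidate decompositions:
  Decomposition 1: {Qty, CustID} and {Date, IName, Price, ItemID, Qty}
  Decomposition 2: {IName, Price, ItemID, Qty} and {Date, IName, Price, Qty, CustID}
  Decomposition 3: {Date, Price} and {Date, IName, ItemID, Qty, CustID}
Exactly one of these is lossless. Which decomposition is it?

Decomposition 2

Decomposition 1: common = {Qty}, closure = {Price, Qty} → lossy.
Decomposition 2: common = {IName, Price, Qty}, closure = {Date, IName, Price, ItemID, Qty, CustID} → lossless.
Decomposition 3: common = {Date}, closure = {Date} → lossy.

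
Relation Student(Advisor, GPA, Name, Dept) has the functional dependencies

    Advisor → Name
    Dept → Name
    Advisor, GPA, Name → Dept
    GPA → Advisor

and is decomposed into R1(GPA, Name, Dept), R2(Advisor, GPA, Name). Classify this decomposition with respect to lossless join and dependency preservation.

lossless and dependency-preserving

Lossless test: (GPA, Name)⁺ = {Advisor, GPA, Name, Dept}, which contains all of one fragment — lossless.
Dependency preservation: Advisor, GPA, Name → Dept is not contained in any single fragment, but the restricted closure of its left-hand side across the fragments still reaches the right-hand side; the remaining FDs each lie inside some fragment. All dependencies are preserved.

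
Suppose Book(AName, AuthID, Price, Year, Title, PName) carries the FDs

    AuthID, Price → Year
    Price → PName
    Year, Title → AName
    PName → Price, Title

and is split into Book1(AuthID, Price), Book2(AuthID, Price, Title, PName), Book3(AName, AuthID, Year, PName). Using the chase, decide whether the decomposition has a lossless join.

Chase test. Columns are AName, AuthID, Price, Year, Title, PName; row i has aⱼ where attribute j ∈ Booki, else bᵢⱼ.
Initial tableau (one row per fragment):
  row 1: b11 a2 a3 b14 b15 b16
  row 2: b21 a2 a3 b24 a5 a6
  row 3: a1 a2 b33 a4 b35 a6
Rows 1 and 2 agree on AuthID, Price; apply AuthID, Price→Year and equate their Year entries.
Rows 1 and 2 agree on Price; apply Price→PName and equate their PName entries.
Rows 1 and 2 agree on PName; apply PName→Price, Title and equate their Price, Title entries.
Rows 1 and 3 agree on PName; apply PName→Price, Title and equate their Price, Title entries.
Rows 1 and 3 agree on AuthID, Price; apply AuthID, Price→Year and equate their Year entries.
Rows 1 and 2 agree on Year, Title; apply Year, Title→AName and equate their AName entries.
Rows 1 and 3 agree on Year, Title; apply Year, Title→AName and equate their AName entries.
Row 1 is now all distinguished symbols — the join is lossless.

Yes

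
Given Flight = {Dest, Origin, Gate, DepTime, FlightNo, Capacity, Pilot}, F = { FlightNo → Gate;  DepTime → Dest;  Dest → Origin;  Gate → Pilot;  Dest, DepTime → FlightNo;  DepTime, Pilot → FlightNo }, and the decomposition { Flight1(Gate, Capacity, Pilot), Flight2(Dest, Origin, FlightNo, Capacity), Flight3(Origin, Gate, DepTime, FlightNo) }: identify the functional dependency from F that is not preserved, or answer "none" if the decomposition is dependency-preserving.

Check DepTime → Dest: no single fragment contains all of {Dest, DepTime}, and the restricted closure of {DepTime} across the fragments never reaches {Dest}.
FlightNo → Gate is preserved.
Dest → Origin is preserved.
Gate → Pilot is preserved.
Dest, DepTime → FlightNo is preserved.
DepTime, Pilot → FlightNo is preserved.

DepTime → Dest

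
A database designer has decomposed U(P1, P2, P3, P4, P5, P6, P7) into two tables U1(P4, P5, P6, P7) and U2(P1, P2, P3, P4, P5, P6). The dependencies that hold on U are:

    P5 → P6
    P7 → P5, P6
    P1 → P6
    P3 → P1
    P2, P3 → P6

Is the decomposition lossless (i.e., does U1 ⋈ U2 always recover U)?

Common attributes: U1 ∩ U2 = {P4, P5, P6}.
No dependency enlarges {P4, P5, P6}, so (P4, P5, P6)⁺ = {P4, P5, P6}.
The closure contains neither all of U1 = {P4, P5, P6, P7} nor all of U2 = {P1, P2, P3, P4, P5, P6}, so the common attributes are not a superkey of either fragment. The join is lossy.

No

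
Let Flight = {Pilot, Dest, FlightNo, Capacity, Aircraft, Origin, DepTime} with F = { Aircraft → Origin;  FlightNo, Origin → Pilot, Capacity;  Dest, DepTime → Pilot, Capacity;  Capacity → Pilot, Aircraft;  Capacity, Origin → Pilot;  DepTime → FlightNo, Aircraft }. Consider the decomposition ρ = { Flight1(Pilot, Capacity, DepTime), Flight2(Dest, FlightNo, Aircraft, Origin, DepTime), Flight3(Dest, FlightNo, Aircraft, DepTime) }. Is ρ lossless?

Chase test. Columns are Pilot, Dest, FlightNo, Capacity, Aircraft, Origin, DepTime; row i has aⱼ where attribute j ∈ Flighti, else bᵢⱼ.
Initial tableau (one row per fragment):
  row 1: a1 b12 b13 a4 b15 b16 a7
  row 2: b21 a2 a3 b24 a5 a6 a7
  row 3: b31 a2 a3 b34 a5 b36 a7
Rows 2 and 3 agree on Aircraft; apply Aircraft→Origin and equate their Origin entries.
Rows 2 and 3 agree on FlightNo, Origin; apply FlightNo, Origin→Pilot, Capacity and equate their Pilot, Capacity entries.
Rows 1 and 2 agree on DepTime; apply DepTime→FlightNo, Aircraft and equate their FlightNo, Aircraft entries.
Rows 1 and 2 agree on Aircraft; apply Aircraft→Origin and equate their Origin entries.
Rows 1 and 2 agree on FlightNo, Origin; apply FlightNo, Origin→Pilot, Capacity and equate their Pilot, Capacity entries.
Row 2 is now all distinguished symbols — the join is lossless.

Yes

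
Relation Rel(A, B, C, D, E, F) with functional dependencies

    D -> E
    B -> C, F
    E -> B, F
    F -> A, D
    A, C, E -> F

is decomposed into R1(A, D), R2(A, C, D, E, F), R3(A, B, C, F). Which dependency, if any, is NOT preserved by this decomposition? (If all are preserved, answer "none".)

none

D → E lies within R2.
B → C, F lies within R3.
E → B, F: restricted closure across fragments reaches B, F.
F → A, D lies within R2.
A, C, E → F lies within R2.
Every dependency is enforceable on the fragments, so the decomposition is dependency-preserving.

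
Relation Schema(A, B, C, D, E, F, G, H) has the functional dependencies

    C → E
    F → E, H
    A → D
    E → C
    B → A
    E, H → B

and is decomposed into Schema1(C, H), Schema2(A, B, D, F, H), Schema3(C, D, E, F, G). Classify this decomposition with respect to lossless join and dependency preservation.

lossless but not dependency-preserving

Lossless test (chase): Rows 1 and 3 agree on C; apply C→E and equate their E entries. Rows 2 and 3 agree on F; apply F→E, H and equate their E, H entries. Rows 1 and 2 agree on E; apply E→C and equate their C entries. Rows 1 and 2 agree on E, H; apply E, H→B and equate their B entries. Rows 1 and 3 agree on E, H; apply E, H→B and equate their B entries. Rows 1 and 2 agree on B; apply B→A and equate their A entries. Rows 1 and 3 agree on B; apply B→A and equate their A entries. Rows 1 and 2 agree on A; apply A→D and equate their D entries. Row 3 is now all distinguished symbols — the join is lossless.
Dependency preservation: the restricted closure of {E, H} across the fragments never reaches {B}, so E, H → B cannot be enforced without a join — not preserved.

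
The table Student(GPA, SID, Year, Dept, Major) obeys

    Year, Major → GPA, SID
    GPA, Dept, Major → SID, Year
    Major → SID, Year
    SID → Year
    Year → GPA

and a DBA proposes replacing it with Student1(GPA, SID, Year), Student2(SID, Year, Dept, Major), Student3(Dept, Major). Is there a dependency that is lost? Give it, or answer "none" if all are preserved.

none

Year, Major → GPA, SID: restricted closure across fragments reaches GPA, SID.
GPA, Dept, Major → SID, Year: restricted closure across fragments reaches SID, Year.
Major → SID, Year lies within Student2.
SID → Year lies within Student1.
Year → GPA lies within Student1.
Every dependency is enforceable on the fragments, so the decomposition is dependency-preserving.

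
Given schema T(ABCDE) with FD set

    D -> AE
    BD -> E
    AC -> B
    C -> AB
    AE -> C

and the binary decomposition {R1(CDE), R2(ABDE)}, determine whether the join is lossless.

Common attributes: R1 ∩ R2 = {DE}.
Closure of {DE}: D → AE applies, adding A; AE → C applies, adding C; AC → B applies, adding B. So (DE)⁺ = {ABCDE}.
This closure contains every attribute of R1, so R1 ∩ R2 → R1. The join is lossless.

Yes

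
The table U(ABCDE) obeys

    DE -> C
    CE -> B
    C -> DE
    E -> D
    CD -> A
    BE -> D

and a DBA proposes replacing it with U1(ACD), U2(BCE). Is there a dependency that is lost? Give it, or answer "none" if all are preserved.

none

DE → C: restricted closure across fragments reaches C.
CE → B lies within U2.
C → DE: restricted closure across fragments reaches DE.
E → D: restricted closure across fragments reaches D.
CD → A lies within U1.
BE → D: restricted closure across fragments reaches D.
Every dependency is enforceable on the fragments, so the decomposition is dependency-preserving.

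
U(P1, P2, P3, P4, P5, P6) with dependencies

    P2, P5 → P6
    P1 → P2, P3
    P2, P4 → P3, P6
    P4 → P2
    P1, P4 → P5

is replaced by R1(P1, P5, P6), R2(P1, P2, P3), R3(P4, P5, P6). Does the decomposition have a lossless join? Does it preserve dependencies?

Lossless test (chase): Rows 1 and 2 agree on P1; apply P1→P2, P3 and equate their P2, P3 entries. No row becomes fully distinguished — the join is lossy.
Dependency preservation: the restricted closure of {P2, P5} across the fragments never reaches {P6}, so P2, P5 → P6 cannot be enforced without a join — not preserved.

lossy and not dependency-preserving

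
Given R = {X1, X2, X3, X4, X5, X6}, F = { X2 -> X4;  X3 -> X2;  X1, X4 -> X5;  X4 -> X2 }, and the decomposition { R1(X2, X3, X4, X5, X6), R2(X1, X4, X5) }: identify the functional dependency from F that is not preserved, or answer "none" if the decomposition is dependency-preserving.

X2 → X4 lies within R1.
X3 → X2 lies within R1.
X1, X4 → X5 lies within R2.
X4 → X2 lies within R1.
Every dependency is enforceable on the fragments, so the decomposition is dependency-preserving.

none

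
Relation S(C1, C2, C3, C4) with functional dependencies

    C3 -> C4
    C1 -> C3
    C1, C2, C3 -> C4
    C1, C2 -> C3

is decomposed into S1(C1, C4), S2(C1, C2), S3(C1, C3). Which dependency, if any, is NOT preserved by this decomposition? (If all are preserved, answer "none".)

C3 -> C4

Check C3 → C4: no single fragment contains all of {C3, C4}, and the restricted closure of {C3} across the fragments never reaches {C4}.
C1 → C3 is preserved.
C1, C2, C3 → C4 is preserved.
C1, C2 → C3 is preserved.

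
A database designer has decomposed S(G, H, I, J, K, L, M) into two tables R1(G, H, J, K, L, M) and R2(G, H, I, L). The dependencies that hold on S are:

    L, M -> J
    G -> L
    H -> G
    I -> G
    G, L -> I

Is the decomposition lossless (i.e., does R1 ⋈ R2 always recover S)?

Common attributes: R1 ∩ R2 = {G, H, L}.
Closure of {G, H, L}: G, L → I applies, adding I. So (G, H, L)⁺ = {G, H, I, L}.
This closure contains every attribute of R2, so R1 ∩ R2 → R2. The join is lossless.

Yes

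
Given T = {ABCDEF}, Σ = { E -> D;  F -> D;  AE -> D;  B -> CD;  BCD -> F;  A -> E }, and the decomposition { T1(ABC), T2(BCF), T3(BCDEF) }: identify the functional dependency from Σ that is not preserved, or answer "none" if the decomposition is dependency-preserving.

A -> E

Check A → E: no single fragment contains all of {AE}, and the restricted closure of {A} across the fragments never reaches {E}.
E → D is preserved.
F → D is preserved.
AE → D is preserved.
B → CD is preserved.
BCD → F is preserved.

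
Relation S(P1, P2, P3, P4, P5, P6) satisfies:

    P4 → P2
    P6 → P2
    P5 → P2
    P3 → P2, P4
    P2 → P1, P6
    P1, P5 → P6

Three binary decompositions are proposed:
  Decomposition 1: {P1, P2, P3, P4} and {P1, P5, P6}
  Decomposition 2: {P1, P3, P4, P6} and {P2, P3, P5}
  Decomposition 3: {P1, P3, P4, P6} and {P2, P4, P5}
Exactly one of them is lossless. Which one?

Decomposition 1: common = {P1}, closure = {P1} → lossy.
Decomposition 2: common = {P3}, closure = {P1, P2, P3, P4, P6} → lossless.
Decomposition 3: common = {P4}, closure = {P1, P2, P4, P6} → lossy.

Decomposition 2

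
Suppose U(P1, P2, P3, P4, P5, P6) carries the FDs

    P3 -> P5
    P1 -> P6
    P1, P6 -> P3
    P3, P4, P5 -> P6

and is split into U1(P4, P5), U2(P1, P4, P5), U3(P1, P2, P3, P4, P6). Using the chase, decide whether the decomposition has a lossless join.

Chase test. Columns are P1, P2, P3, P4, P5, P6; row i has aⱼ where attribute j ∈ Ui, else bᵢⱼ.
Initial tableau (one row per fragment):
  row 1: b11 b12 b13 a4 a5 b16
  row 2: a1 b22 b23 a4 a5 b26
  row 3: a1 a2 a3 a4 b35 a6
Rows 2 and 3 agree on P1; apply P1→P6 and equate their P6 entries.
Rows 2 and 3 agree on P1, P6; apply P1, P6→P3 and equate their P3 entries.
Rows 2 and 3 agree on P3; apply P3→P5 and equate their P5 entries.
Row 3 is now all distinguished symbols — the join is lossless.

Yes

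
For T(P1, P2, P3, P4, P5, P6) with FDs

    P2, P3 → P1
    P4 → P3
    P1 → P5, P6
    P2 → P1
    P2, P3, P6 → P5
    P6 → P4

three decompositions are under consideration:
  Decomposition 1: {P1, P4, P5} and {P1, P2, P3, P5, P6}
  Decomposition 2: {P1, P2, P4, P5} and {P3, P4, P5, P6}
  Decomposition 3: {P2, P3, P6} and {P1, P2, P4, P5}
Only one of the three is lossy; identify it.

Decomposition 1: common = {P1, P5}, closure = {P1, P3, P4, P5, P6} → lossless.
Decomposition 2: common = {P4, P5}, closure = {P3, P4, P5} → lossy.
Decomposition 3: common = {P2}, closure = {P1, P2, P3, P4, P5, P6} → lossless.

Decomposition 2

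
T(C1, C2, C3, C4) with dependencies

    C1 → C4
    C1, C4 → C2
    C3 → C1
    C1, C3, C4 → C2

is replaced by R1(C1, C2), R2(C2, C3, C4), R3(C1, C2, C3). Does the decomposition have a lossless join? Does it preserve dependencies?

lossless but not dependency-preserving

Lossless test (chase): Rows 1 and 3 agree on C1; apply C1→C4 and equate their C4 entries. Rows 2 and 3 agree on C3; apply C3→C1 and equate their C1 entries. Rows 1 and 2 agree on C1; apply C1→C4 and equate their C4 entries. Row 2 is now all distinguished symbols — the join is lossless.
Dependency preservation: the restricted closure of {C1} across the fragments never reaches {C4}, so C1 → C4 cannot be enforced without a join — not preserved.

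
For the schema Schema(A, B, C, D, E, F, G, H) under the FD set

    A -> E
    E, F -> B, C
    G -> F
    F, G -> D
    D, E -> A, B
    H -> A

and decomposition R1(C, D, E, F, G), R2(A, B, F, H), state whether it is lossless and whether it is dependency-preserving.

Lossless test: (F)⁺ = {F}, which is a superkey of neither fragment — lossy.
Dependency preservation: the restricted closure of {A} across the fragments never reaches {E}, so A → E cannot be enforced without a join — not preserved.

lossy and not dependency-preserving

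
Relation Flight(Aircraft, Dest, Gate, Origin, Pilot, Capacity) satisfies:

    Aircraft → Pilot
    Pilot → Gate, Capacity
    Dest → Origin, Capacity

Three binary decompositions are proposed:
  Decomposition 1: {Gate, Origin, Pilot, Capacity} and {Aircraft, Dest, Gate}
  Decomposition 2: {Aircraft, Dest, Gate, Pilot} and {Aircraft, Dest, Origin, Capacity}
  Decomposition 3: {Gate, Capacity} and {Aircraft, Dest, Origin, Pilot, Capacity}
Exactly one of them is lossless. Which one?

Decomposition 1: common = {Gate}, closure = {Gate} → lossy.
Decomposition 2: common = {Aircraft, Dest}, closure = {Aircraft, Dest, Gate, Origin, Pilot, Capacity} → lossless.
Decomposition 3: common = {Capacity}, closure = {Capacity} → lossy.

Decomposition 2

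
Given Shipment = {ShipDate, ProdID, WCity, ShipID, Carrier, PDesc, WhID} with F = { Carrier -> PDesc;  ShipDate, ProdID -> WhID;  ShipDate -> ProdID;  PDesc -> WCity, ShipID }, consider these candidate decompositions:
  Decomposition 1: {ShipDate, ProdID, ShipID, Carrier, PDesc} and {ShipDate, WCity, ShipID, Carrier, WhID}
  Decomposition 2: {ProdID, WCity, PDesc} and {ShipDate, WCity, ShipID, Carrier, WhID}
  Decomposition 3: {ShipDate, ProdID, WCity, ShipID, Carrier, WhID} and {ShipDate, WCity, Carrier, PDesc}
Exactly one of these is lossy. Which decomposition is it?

Decomposition 2

Decomposition 1: common = {ShipDate, ShipID, Carrier}, closure = {ShipDate, ProdID, WCity, ShipID, Carrier, PDesc, WhID} → lossless.
Decomposition 2: common = {WCity}, closure = {WCity} → lossy.
Decomposition 3: common = {ShipDate, WCity, Carrier}, closure = {ShipDate, ProdID, WCity, ShipID, Carrier, PDesc, WhID} → lossless.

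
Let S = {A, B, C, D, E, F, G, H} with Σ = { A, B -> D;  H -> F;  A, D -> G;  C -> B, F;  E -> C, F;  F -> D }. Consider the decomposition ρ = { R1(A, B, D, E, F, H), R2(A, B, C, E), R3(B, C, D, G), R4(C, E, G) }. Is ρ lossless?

No

Chase test. Columns are A, B, C, D, E, F, G, H; row i has aⱼ where attribute j ∈ Ri, else bᵢⱼ.
Initial tableau (one row per fragment):
  row 1: a1 a2 b13 a4 a5 a6 b17 a8
  row 2: a1 a2 a3 b24 a5 b26 b27 b28
  row 3: b31 a2 a3 a4 b35 b36 a7 b38
  row 4: b41 b42 a3 b44 a5 b46 a7 b48
Rows 1 and 2 agree on A, B; apply A, B→D and equate their D entries.
Rows 1 and 2 agree on A, D; apply A, D→G and equate their G entries.
Rows 2 and 3 agree on C; apply C→B, F and equate their B, F entries.
Rows 2 and 4 agree on C; apply C→B, F and equate their B, F entries.
Rows 1 and 2 agree on E; apply E→C, F and equate their C, F entries.
Rows 1 and 4 agree on F; apply F→D and equate their D entries.
No row becomes fully distinguished — the join is lossy.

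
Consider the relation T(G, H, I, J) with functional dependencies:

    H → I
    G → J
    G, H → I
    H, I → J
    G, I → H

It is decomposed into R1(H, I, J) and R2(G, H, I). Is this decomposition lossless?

Yes

Common attributes: R1 ∩ R2 = {H, I}.
Closure of {H, I}: H, I → J applies, adding J. So (H, I)⁺ = {H, I, J}.
This closure contains every attribute of R1, so R1 ∩ R2 → R1. The join is lossless.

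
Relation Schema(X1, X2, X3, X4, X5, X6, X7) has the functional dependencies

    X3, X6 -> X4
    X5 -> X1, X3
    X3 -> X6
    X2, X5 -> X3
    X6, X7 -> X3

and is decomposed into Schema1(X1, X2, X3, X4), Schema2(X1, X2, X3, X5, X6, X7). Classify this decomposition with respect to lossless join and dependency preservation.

lossless and dependency-preserving

Lossless test: (X1, X2, X3)⁺ = {X1, X2, X3, X4, X6}, which contains all of one fragment — lossless.
Dependency preservation: X3, X6 → X4 is not contained in any single fragment, but the restricted closure of its left-hand side across the fragments still reaches the right-hand side; the remaining FDs each lie inside some fragment. All dependencies are preserved.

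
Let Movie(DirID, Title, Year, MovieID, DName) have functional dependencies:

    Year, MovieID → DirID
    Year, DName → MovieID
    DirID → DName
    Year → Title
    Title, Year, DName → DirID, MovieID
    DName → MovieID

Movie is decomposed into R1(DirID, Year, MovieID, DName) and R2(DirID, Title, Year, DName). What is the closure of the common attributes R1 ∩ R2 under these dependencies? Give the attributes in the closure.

DirID, Title, Year, MovieID, DName

R1 ∩ R2 = {DirID, Year, DName}.
Year, DName → MovieID applies, adding MovieID
Year → Title applies, adding Title
Closure: {DirID, Title, Year, MovieID, DName}.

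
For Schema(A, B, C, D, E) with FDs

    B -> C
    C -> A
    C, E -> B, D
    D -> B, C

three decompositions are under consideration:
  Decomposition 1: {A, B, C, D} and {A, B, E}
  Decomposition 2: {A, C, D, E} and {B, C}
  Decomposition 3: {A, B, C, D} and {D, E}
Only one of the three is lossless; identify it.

Decomposition 1: common = {A, B}, closure = {A, B, C} → lossy.
Decomposition 2: common = {C}, closure = {A, C} → lossy.
Decomposition 3: common = {D}, closure = {A, B, C, D} → lossless.

Decomposition 3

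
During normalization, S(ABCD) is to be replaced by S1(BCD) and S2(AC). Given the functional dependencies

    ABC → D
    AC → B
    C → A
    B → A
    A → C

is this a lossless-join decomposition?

Common attributes: S1 ∩ S2 = {C}.
Closure of {C}: C → A applies, adding A; AC → B applies, adding B; ABC → D applies, adding D. So (C)⁺ = {ABCD}.
This closure contains every attribute of S1, so S1 ∩ S2 → S1. The join is lossless.

Yes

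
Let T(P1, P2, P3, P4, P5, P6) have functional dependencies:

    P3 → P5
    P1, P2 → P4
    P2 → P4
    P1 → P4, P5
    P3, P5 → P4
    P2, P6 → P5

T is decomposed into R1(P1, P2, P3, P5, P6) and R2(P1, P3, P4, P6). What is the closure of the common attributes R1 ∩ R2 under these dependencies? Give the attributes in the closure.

P1, P3, P4, P5, P6

R1 ∩ R2 = {P1, P3, P6}.
P3 → P5 applies, adding P5
P1 → P4, P5 applies, adding P4
Closure: {P1, P3, P4, P5, P6}.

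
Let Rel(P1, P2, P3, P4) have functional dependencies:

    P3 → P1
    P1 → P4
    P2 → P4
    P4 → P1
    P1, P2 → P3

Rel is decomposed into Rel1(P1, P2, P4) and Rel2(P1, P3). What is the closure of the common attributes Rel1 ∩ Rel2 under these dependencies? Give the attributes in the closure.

Rel1 ∩ Rel2 = {P1}.
P1 → P4 applies, adding P4
Closure: {P1, P4}.

P1, P4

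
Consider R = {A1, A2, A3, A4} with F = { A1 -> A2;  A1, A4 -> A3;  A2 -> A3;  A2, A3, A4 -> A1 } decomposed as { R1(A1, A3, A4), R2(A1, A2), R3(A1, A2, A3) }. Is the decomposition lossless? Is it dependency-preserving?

Lossless test (chase): Rows 1 and 2 agree on A1; apply A1→A2 and equate their A2 entries. Rows 1 and 2 agree on A2; apply A2→A3 and equate their A3 entries. Row 1 is now all distinguished symbols — the join is lossless.
Dependency preservation: the restricted closure of {A2, A3, A4} across the fragments never reaches {A1}, so A2, A3, A4 → A1 cannot be enforced without a join — not preserved.

lossless but not dependency-preserving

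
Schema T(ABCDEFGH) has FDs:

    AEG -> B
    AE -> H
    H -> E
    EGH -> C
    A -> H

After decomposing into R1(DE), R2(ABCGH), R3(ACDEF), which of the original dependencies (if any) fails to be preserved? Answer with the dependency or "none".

H -> E

Check H → E: no single fragment contains all of {EH}, and the restricted closure of {H} across the fragments never reaches {E}.
AEG → B is preserved.
AE → H is preserved.
EGH → C is preserved.
A → H is preserved.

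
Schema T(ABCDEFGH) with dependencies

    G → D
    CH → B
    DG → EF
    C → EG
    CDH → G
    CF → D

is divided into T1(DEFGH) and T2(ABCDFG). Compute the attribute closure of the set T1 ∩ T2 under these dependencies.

T1 ∩ T2 = {DFG}.
DG → EF applies, adding E
Closure: {DEFG}.

DEFG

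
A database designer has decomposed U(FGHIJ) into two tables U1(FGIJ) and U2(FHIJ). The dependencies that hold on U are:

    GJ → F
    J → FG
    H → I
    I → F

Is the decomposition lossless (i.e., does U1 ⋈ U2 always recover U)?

Common attributes: U1 ∩ U2 = {FIJ}.
Closure of {FIJ}: J → FG applies, adding G. So (FIJ)⁺ = {FGIJ}.
This closure contains every attribute of U1, so U1 ∩ U2 → U1. The join is lossless.

Yes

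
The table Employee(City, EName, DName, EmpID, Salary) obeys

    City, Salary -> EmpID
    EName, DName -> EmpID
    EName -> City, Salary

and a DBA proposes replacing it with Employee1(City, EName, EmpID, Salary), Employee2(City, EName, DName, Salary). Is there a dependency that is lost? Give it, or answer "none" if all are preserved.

City, Salary → EmpID lies within Employee1.
EName, DName → EmpID: restricted closure across fragments reaches EmpID.
EName → City, Salary lies within Employee1.
Every dependency is enforceable on the fragments, so the decomposition is dependency-preserving.

none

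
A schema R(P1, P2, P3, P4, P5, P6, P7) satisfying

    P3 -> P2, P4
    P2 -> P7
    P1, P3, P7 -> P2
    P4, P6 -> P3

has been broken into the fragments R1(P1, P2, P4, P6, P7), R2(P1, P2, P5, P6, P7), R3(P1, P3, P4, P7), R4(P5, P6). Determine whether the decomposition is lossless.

No

Chase test. Columns are P1, P2, P3, P4, P5, P6, P7; row i has aⱼ where attribute j ∈ Ri, else bᵢⱼ.
Initial tableau (one row per fragment):
  row 1: a1 a2 b13 a4 b15 a6 a7
  row 2: a1 a2 b23 b24 a5 a6 a7
  row 3: a1 b32 a3 a4 b35 b36 a7
  row 4: b41 b42 b43 b44 a5 a6 b47
No row becomes fully distinguished — the join is lossy.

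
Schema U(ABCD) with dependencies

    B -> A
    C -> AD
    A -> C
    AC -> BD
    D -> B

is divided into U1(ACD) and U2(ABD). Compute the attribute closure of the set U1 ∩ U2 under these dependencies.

U1 ∩ U2 = {AD}.
A → C applies, adding C
AC → BD applies, adding B
Closure: {ABCD}.

ABCD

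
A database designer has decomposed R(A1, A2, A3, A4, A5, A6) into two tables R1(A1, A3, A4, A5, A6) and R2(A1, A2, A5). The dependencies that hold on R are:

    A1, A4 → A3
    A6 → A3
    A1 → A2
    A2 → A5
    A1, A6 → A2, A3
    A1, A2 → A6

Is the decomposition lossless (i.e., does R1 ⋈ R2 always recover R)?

Common attributes: R1 ∩ R2 = {A1, A5}.
Closure of {A1, A5}: A1 → A2 applies, adding A2; A1, A2 → A6 applies, adding A6; A6 → A3 applies, adding A3. So (A1, A5)⁺ = {A1, A2, A3, A5, A6}.
This closure contains every attribute of R2, so R1 ∩ R2 → R2. The join is lossless.

Yes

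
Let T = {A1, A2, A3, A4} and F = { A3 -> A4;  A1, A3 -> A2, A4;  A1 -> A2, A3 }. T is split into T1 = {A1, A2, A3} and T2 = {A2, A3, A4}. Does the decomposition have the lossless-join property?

Yes

Common attributes: T1 ∩ T2 = {A2, A3}.
Closure of {A2, A3}: A3 → A4 applies, adding A4. So (A2, A3)⁺ = {A2, A3, A4}.
This closure contains every attribute of T2, so T1 ∩ T2 → T2. The join is lossless.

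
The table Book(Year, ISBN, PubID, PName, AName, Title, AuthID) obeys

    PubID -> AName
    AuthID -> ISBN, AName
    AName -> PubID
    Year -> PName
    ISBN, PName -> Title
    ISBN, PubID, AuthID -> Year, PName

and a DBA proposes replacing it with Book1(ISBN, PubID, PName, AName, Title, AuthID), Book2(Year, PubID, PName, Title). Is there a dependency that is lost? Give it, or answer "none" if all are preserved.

ISBN, PubID, AuthID -> Year, PName

Check ISBN, PubID, AuthID → Year, PName: no single fragment contains all of {Year, ISBN, PubID, PName, AuthID}, and the restricted closure of {ISBN, PubID, AuthID} across the fragments never reaches {Year, PName}.
PubID → AName is preserved.
AuthID → ISBN, AName is preserved.
AName → PubID is preserved.
Year → PName is preserved.
ISBN, PName → Title is preserved.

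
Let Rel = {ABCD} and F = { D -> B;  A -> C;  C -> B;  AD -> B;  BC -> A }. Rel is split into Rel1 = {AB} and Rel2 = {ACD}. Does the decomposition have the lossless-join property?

Common attributes: Rel1 ∩ Rel2 = {A}.
Closure of {A}: A → C applies, adding C; C → B applies, adding B. So (A)⁺ = {ABC}.
This closure contains every attribute of Rel1, so Rel1 ∩ Rel2 → Rel1. The join is lossless.

Yes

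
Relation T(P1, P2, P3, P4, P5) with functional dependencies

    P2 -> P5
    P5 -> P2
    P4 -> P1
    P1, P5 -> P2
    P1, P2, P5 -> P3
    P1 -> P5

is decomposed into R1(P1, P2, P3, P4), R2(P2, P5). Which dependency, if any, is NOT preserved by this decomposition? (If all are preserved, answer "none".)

P2 → P5 lies within R2.
P5 → P2 lies within R2.
P4 → P1 lies within R1.
P1, P5 → P2: restricted closure across fragments reaches P2.
P1, P2, P5 → P3: restricted closure across fragments reaches P3.
P1 → P5: restricted closure across fragments reaches P5.
Every dependency is enforceable on the fragments, so the decomposition is dependency-preserving.

none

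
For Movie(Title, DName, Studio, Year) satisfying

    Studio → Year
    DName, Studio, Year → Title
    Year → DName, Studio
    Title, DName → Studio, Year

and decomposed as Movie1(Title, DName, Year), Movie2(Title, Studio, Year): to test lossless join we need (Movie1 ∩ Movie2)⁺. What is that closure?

Title, DName, Studio, Year

Movie1 ∩ Movie2 = {Title, Year}.
Year → DName, Studio applies, adding DName, Studio
Closure: {Title, DName, Studio, Year}.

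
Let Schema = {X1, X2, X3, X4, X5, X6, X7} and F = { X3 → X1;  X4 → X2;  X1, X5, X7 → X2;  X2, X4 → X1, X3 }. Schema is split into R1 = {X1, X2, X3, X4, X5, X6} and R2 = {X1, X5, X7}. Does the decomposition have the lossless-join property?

Common attributes: R1 ∩ R2 = {X1, X5}.
No dependency enlarges {X1, X5}, so (X1, X5)⁺ = {X1, X5}.
The closure contains neither all of R1 = {X1, X2, X3, X4, X5, X6} nor all of R2 = {X1, X5, X7}, so the common attributes are not a superkey of either fragment. The join is lossy.

No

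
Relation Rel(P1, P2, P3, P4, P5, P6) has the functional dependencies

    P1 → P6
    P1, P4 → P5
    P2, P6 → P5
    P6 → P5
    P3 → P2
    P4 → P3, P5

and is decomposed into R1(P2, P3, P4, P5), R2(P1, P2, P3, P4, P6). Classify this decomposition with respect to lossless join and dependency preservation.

lossless but not dependency-preserving

Lossless test: (P2, P3, P4)⁺ = {P2, P3, P4, P5}, which contains all of one fragment — lossless.
Dependency preservation: the restricted closure of {P2, P6} across the fragments never reaches {P5}, so P2, P6 → P5 cannot be enforced without a join — not preserved.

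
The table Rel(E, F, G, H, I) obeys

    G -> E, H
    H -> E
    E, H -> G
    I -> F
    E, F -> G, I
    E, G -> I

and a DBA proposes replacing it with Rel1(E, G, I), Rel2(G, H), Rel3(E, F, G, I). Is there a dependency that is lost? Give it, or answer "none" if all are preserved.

none

G → E, H: restricted closure across fragments reaches E, H.
H → E: restricted closure across fragments reaches E.
E, H → G: restricted closure across fragments reaches G.
I → F lies within Rel3.
E, F → G, I lies within Rel3.
E, G → I lies within Rel1.
Every dependency is enforceable on the fragments, so the decomposition is dependency-preserving.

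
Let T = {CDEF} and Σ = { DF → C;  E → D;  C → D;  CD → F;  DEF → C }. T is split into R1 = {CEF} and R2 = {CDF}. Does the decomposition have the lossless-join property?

Common attributes: R1 ∩ R2 = {CF}.
Closure of {CF}: C → D applies, adding D. So (CF)⁺ = {CDF}.
This closure contains every attribute of R2, so R1 ∩ R2 → R2. The join is lossless.

Yes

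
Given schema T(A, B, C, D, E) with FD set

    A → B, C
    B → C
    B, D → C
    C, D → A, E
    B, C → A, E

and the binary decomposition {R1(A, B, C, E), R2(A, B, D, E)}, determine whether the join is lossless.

Common attributes: R1 ∩ R2 = {A, B, E}.
Closure of {A, B, E}: A → B, C applies, adding C. So (A, B, E)⁺ = {A, B, C, E}.
This closure contains every attribute of R1, so R1 ∩ R2 → R1. The join is lossless.

Yes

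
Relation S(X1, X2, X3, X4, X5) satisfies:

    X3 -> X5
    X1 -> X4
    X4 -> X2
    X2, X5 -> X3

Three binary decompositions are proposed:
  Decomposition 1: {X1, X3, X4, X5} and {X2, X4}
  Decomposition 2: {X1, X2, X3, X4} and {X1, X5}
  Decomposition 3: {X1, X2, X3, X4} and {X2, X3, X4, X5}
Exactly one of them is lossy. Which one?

Decomposition 2

Decomposition 1: common = {X4}, closure = {X2, X4} → lossless.
Decomposition 2: common = {X1}, closure = {X1, X2, X4} → lossy.
Decomposition 3: common = {X2, X3, X4}, closure = {X2, X3, X4, X5} → lossless.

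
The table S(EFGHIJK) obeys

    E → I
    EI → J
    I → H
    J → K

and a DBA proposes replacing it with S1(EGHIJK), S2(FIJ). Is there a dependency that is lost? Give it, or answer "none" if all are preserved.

E → I lies within S1.
EI → J lies within S1.
I → H lies within S1.
J → K lies within S1.
Every dependency is enforceable on the fragments, so the decomposition is dependency-preserving.

none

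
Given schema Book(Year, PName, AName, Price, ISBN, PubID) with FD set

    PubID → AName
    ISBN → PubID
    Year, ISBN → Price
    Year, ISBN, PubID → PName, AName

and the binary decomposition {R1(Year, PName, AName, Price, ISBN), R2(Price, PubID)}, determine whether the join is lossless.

Common attributes: R1 ∩ R2 = {Price}.
No dependency enlarges {Price}, so (Price)⁺ = {Price}.
The closure contains neither all of R1 = {Year, PName, AName, Price, ISBN} nor all of R2 = {Price, PubID}, so the common attributes are not a superkey of either fragment. The join is lossy.

No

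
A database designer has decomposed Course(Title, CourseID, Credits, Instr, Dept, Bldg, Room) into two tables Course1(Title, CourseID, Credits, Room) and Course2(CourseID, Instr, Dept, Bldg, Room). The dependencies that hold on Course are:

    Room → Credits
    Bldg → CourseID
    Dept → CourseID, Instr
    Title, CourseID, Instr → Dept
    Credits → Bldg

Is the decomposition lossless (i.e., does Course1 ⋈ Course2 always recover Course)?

No

Common attributes: Course1 ∩ Course2 = {CourseID, Room}.
Closure of {CourseID, Room}: Room → Credits applies, adding Credits; Credits → Bldg applies, adding Bldg. So (CourseID, Room)⁺ = {CourseID, Credits, Bldg, Room}.
The closure contains neither all of Course1 = {Title, CourseID, Credits, Room} nor all of Course2 = {CourseID, Instr, Dept, Bldg, Room}, so the common attributes are not a superkey of either fragment. The join is lossy.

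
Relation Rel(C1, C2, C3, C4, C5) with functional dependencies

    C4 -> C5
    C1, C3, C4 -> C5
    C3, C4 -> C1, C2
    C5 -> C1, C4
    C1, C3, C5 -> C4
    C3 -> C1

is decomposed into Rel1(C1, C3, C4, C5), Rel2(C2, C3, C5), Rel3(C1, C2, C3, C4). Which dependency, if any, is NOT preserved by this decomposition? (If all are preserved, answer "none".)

C4 → C5 lies within Rel1.
C1, C3, C4 → C5 lies within Rel1.
C3, C4 → C1, C2 lies within Rel3.
C5 → C1, C4 lies within Rel1.
C1, C3, C5 → C4 lies within Rel1.
C3 → C1 lies within Rel1.
Every dependency is enforceable on the fragments, so the decomposition is dependency-preserving.

none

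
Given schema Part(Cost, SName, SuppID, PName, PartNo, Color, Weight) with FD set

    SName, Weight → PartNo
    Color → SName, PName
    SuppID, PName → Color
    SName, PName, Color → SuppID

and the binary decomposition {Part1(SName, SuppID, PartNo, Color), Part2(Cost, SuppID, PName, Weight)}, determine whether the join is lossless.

Common attributes: Part1 ∩ Part2 = {SuppID}.
No dependency enlarges {SuppID}, so (SuppID)⁺ = {SuppID}.
The closure contains neither all of Part1 = {SName, SuppID, PartNo, Color} nor all of Part2 = {Cost, SuppID, PName, Weight}, so the common attributes are not a superkey of either fragment. The join is lossy.

No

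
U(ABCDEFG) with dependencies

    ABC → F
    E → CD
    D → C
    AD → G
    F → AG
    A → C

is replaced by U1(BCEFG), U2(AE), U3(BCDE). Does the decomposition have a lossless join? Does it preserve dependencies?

lossy and not dependency-preserving

Lossless test (chase): Rows 1 and 2 agree on E; apply E→CD and equate their CD entries. Rows 1 and 3 agree on E; apply E→CD and equate their CD entries. No row becomes fully distinguished — the join is lossy.
Dependency preservation: the restricted closure of {ABC} across the fragments never reaches {F}, so ABC → F cannot be enforced without a join — not preserved.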